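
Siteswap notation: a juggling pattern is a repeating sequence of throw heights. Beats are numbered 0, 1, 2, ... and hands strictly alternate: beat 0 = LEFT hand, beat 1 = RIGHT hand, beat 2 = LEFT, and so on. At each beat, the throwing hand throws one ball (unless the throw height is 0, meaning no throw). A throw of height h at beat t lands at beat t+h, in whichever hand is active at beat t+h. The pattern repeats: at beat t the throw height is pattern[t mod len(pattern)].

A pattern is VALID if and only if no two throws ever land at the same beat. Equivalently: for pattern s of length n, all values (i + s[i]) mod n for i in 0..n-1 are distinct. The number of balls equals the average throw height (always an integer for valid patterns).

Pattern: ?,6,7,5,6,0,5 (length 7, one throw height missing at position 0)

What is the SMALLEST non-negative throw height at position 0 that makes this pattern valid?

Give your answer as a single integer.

i=0: s[i]=? (unknown)
i=1: (1 + 6) mod 7 = 0
i=2: (2 + 7) mod 7 = 2
i=3: (3 + 5) mod 7 = 1
i=4: (4 + 6) mod 7 = 3
i=5: (5 + 0) mod 7 = 5
i=6: (6 + 5) mod 7 = 4
Known residues: [0, 1, 2, 3, 4, 5]; need a permutation of 0..6, so missing residue r = 6
Need (0 + s) mod 7 = 6; smallest s = (6 - 0) mod 7 = 6

Answer: 6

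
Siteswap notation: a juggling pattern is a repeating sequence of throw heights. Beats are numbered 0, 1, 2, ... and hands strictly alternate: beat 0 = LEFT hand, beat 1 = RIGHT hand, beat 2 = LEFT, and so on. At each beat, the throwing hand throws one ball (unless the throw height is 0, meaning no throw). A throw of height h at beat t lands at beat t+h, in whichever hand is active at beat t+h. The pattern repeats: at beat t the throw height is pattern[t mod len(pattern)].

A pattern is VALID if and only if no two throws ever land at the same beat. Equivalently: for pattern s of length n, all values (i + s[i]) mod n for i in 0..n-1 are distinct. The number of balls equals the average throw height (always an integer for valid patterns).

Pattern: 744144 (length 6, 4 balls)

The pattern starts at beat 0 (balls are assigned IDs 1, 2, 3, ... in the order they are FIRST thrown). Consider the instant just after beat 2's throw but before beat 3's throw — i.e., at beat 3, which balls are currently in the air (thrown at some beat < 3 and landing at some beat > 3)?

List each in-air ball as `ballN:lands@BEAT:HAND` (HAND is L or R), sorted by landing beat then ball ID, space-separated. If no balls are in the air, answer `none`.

Answer: ball2:lands@5:R ball3:lands@6:L ball1:lands@7:R

Derivation:
Beat 0 (L): throw ball1 h=7 -> lands@7:R; in-air after throw: [b1@7:R]
Beat 1 (R): throw ball2 h=4 -> lands@5:R; in-air after throw: [b2@5:R b1@7:R]
Beat 2 (L): throw ball3 h=4 -> lands@6:L; in-air after throw: [b2@5:R b3@6:L b1@7:R]
Beat 3 (R): throw ball4 h=1 -> lands@4:L; in-air after throw: [b4@4:L b2@5:R b3@6:L b1@7:R]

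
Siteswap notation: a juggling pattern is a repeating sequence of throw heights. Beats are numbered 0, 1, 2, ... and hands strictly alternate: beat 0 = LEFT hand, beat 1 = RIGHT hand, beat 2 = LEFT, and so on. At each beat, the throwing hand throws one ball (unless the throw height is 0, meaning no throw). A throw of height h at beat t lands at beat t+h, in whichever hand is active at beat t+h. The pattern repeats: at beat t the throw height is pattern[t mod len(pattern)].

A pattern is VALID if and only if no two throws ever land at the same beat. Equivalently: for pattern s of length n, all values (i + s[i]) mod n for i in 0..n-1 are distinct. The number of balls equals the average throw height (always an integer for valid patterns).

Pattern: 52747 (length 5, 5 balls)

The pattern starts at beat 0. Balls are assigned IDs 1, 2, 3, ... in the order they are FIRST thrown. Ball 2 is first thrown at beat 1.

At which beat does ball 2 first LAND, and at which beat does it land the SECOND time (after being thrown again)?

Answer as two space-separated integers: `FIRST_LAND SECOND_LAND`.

Beat 0 (L): throw ball1 h=5 -> lands@5:R; in-air after throw: [b1@5:R]
Beat 1 (R): throw ball2 h=2 -> lands@3:R; in-air after throw: [b2@3:R b1@5:R]
Beat 2 (L): throw ball3 h=7 -> lands@9:R; in-air after throw: [b2@3:R b1@5:R b3@9:R]
Beat 3 (R): throw ball2 h=4 -> lands@7:R; in-air after throw: [b1@5:R b2@7:R b3@9:R]
Beat 4 (L): throw ball4 h=7 -> lands@11:R; in-air after throw: [b1@5:R b2@7:R b3@9:R b4@11:R]
Beat 5 (R): throw ball1 h=5 -> lands@10:L; in-air after throw: [b2@7:R b3@9:R b1@10:L b4@11:R]
Beat 6 (L): throw ball5 h=2 -> lands@8:L; in-air after throw: [b2@7:R b5@8:L b3@9:R b1@10:L b4@11:R]
Beat 7 (R): throw ball2 h=7 -> lands@14:L; in-air after throw: [b5@8:L b3@9:R b1@10:L b4@11:R b2@14:L]
Ball 2: thrown@1 h=2 -> first land @3; rethrown@3 h=4 -> second land @7

Answer: 3 7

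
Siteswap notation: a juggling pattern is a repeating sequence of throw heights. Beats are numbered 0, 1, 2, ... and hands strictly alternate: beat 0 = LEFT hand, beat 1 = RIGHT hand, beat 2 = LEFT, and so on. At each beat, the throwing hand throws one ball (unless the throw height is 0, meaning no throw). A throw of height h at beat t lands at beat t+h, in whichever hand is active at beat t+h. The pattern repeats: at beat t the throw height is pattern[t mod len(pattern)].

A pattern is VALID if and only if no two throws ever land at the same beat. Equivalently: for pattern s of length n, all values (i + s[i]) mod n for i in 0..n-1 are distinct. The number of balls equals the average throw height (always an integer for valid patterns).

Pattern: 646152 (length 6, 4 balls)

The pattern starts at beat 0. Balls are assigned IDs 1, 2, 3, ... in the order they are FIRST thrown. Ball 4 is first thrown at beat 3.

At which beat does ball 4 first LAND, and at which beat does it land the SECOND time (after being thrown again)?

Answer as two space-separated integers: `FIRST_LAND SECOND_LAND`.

Answer: 4 9

Derivation:
Beat 0 (L): throw ball1 h=6 -> lands@6:L; in-air after throw: [b1@6:L]
Beat 1 (R): throw ball2 h=4 -> lands@5:R; in-air after throw: [b2@5:R b1@6:L]
Beat 2 (L): throw ball3 h=6 -> lands@8:L; in-air after throw: [b2@5:R b1@6:L b3@8:L]
Beat 3 (R): throw ball4 h=1 -> lands@4:L; in-air after throw: [b4@4:L b2@5:R b1@6:L b3@8:L]
Beat 4 (L): throw ball4 h=5 -> lands@9:R; in-air after throw: [b2@5:R b1@6:L b3@8:L b4@9:R]
Beat 5 (R): throw ball2 h=2 -> lands@7:R; in-air after throw: [b1@6:L b2@7:R b3@8:L b4@9:R]
Beat 6 (L): throw ball1 h=6 -> lands@12:L; in-air after throw: [b2@7:R b3@8:L b4@9:R b1@12:L]
Beat 7 (R): throw ball2 h=4 -> lands@11:R; in-air after throw: [b3@8:L b4@9:R b2@11:R b1@12:L]
Beat 8 (L): throw ball3 h=6 -> lands@14:L; in-air after throw: [b4@9:R b2@11:R b1@12:L b3@14:L]
Beat 9 (R): throw ball4 h=1 -> lands@10:L; in-air after throw: [b4@10:L b2@11:R b1@12:L b3@14:L]
Ball 4: thrown@3 h=1 -> first land @4; rethrown@4 h=5 -> second land @9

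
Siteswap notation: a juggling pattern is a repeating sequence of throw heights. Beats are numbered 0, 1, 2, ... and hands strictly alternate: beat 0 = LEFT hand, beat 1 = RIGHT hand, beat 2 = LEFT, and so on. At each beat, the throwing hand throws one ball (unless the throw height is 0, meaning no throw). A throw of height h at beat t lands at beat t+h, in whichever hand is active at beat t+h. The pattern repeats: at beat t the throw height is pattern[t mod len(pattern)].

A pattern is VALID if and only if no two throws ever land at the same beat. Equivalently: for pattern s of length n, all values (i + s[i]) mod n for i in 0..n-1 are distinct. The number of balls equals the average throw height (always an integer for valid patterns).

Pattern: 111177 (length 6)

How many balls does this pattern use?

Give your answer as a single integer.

Pattern = [1, 1, 1, 1, 7, 7], length n = 6
  position 0: throw height = 1, running sum = 1
  position 1: throw height = 1, running sum = 2
  position 2: throw height = 1, running sum = 3
  position 3: throw height = 1, running sum = 4
  position 4: throw height = 7, running sum = 11
  position 5: throw height = 7, running sum = 18
Total sum = 18; balls = sum / n = 18 / 6 = 3

Answer: 3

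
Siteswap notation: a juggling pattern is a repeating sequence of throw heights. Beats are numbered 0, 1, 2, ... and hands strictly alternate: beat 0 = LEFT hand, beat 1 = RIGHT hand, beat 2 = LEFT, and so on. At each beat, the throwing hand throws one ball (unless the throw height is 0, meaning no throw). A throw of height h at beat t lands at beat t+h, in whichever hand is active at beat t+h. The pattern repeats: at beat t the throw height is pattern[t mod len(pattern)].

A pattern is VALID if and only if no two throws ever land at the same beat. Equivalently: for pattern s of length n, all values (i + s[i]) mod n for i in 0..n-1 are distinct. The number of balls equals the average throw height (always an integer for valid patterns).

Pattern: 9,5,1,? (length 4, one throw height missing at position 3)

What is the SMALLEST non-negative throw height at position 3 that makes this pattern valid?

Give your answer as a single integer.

Answer: 1

Derivation:
i=0: (0 + 9) mod 4 = 1
i=1: (1 + 5) mod 4 = 2
i=2: (2 + 1) mod 4 = 3
i=3: s[i]=? (unknown)
Known residues: [1, 2, 3]; need a permutation of 0..3, so missing residue r = 0
Need (3 + s) mod 4 = 0; smallest s = (0 - 3) mod 4 = 1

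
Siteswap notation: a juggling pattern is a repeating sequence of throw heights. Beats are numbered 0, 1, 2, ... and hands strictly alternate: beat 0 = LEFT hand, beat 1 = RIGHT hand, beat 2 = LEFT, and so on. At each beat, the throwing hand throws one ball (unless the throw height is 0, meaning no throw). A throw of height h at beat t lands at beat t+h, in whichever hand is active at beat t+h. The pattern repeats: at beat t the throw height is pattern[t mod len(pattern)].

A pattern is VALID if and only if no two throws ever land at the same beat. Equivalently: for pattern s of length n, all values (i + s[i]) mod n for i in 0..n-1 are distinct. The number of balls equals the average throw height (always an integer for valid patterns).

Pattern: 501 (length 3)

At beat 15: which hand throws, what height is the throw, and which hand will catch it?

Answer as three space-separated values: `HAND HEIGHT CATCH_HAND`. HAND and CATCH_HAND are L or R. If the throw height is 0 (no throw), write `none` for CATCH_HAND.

Beat 15: 15 mod 2 = 1, so hand = R
Throw height = pattern[15 mod 3] = pattern[0] = 5
Lands at beat 15+5=20, 20 mod 2 = 0, so catch hand = L

Answer: R 5 L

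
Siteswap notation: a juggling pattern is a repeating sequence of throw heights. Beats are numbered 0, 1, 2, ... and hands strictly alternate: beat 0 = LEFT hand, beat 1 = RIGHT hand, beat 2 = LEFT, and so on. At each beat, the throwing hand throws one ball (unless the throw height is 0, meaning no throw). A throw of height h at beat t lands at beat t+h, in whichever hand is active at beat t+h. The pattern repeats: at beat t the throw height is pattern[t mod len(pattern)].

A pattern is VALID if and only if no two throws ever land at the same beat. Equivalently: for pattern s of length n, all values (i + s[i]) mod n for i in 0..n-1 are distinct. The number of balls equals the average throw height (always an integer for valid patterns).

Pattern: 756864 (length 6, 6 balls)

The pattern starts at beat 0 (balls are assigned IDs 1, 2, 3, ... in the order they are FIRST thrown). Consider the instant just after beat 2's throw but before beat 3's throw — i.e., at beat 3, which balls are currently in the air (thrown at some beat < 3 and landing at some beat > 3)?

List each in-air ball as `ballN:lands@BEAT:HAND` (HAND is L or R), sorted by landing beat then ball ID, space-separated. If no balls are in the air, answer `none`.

Answer: ball2:lands@6:L ball1:lands@7:R ball3:lands@8:L

Derivation:
Beat 0 (L): throw ball1 h=7 -> lands@7:R; in-air after throw: [b1@7:R]
Beat 1 (R): throw ball2 h=5 -> lands@6:L; in-air after throw: [b2@6:L b1@7:R]
Beat 2 (L): throw ball3 h=6 -> lands@8:L; in-air after throw: [b2@6:L b1@7:R b3@8:L]
Beat 3 (R): throw ball4 h=8 -> lands@11:R; in-air after throw: [b2@6:L b1@7:R b3@8:L b4@11:R]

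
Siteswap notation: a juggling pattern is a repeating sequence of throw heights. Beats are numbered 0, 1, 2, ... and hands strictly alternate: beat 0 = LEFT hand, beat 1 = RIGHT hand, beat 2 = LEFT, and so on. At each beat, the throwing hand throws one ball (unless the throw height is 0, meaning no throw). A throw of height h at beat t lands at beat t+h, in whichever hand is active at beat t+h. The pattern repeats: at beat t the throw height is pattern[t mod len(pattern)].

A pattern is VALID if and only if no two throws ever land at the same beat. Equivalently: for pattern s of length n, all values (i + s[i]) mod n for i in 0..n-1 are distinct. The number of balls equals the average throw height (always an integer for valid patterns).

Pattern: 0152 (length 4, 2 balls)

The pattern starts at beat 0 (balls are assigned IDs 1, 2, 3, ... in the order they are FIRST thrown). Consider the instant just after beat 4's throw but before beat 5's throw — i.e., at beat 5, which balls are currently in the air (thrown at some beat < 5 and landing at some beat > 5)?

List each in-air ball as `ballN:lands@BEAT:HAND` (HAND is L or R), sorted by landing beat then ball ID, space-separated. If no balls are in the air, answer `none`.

Answer: ball1:lands@7:R

Derivation:
Beat 1 (R): throw ball1 h=1 -> lands@2:L; in-air after throw: [b1@2:L]
Beat 2 (L): throw ball1 h=5 -> lands@7:R; in-air after throw: [b1@7:R]
Beat 3 (R): throw ball2 h=2 -> lands@5:R; in-air after throw: [b2@5:R b1@7:R]
Beat 5 (R): throw ball2 h=1 -> lands@6:L; in-air after throw: [b2@6:L b1@7:R]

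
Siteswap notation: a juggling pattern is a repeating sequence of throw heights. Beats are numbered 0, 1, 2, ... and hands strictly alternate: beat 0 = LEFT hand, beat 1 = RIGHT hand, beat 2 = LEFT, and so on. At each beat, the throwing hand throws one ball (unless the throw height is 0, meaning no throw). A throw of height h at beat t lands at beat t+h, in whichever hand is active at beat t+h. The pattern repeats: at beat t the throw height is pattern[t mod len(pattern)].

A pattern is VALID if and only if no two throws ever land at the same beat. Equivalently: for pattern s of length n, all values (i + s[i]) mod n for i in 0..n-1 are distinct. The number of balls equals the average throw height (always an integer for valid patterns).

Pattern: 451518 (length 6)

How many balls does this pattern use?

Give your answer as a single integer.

Pattern = [4, 5, 1, 5, 1, 8], length n = 6
  position 0: throw height = 4, running sum = 4
  position 1: throw height = 5, running sum = 9
  position 2: throw height = 1, running sum = 10
  position 3: throw height = 5, running sum = 15
  position 4: throw height = 1, running sum = 16
  position 5: throw height = 8, running sum = 24
Total sum = 24; balls = sum / n = 24 / 6 = 4

Answer: 4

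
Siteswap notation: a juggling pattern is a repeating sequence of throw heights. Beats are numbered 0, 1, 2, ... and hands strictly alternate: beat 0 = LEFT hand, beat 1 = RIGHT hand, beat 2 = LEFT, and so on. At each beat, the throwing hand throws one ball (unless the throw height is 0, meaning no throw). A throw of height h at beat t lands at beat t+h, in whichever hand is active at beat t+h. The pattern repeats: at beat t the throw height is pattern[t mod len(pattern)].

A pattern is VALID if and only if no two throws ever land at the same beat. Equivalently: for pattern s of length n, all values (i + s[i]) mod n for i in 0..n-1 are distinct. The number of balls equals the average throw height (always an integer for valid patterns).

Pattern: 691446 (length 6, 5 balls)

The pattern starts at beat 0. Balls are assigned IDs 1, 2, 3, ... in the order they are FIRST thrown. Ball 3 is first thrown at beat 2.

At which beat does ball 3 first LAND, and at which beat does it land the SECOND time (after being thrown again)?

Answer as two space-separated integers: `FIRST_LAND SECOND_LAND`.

Beat 0 (L): throw ball1 h=6 -> lands@6:L; in-air after throw: [b1@6:L]
Beat 1 (R): throw ball2 h=9 -> lands@10:L; in-air after throw: [b1@6:L b2@10:L]
Beat 2 (L): throw ball3 h=1 -> lands@3:R; in-air after throw: [b3@3:R b1@6:L b2@10:L]
Beat 3 (R): throw ball3 h=4 -> lands@7:R; in-air after throw: [b1@6:L b3@7:R b2@10:L]
Beat 4 (L): throw ball4 h=4 -> lands@8:L; in-air after throw: [b1@6:L b3@7:R b4@8:L b2@10:L]
Beat 5 (R): throw ball5 h=6 -> lands@11:R; in-air after throw: [b1@6:L b3@7:R b4@8:L b2@10:L b5@11:R]
Beat 6 (L): throw ball1 h=6 -> lands@12:L; in-air after throw: [b3@7:R b4@8:L b2@10:L b5@11:R b1@12:L]
Beat 7 (R): throw ball3 h=9 -> lands@16:L; in-air after throw: [b4@8:L b2@10:L b5@11:R b1@12:L b3@16:L]
Ball 3: thrown@2 h=1 -> first land @3; rethrown@3 h=4 -> second land @7

Answer: 3 7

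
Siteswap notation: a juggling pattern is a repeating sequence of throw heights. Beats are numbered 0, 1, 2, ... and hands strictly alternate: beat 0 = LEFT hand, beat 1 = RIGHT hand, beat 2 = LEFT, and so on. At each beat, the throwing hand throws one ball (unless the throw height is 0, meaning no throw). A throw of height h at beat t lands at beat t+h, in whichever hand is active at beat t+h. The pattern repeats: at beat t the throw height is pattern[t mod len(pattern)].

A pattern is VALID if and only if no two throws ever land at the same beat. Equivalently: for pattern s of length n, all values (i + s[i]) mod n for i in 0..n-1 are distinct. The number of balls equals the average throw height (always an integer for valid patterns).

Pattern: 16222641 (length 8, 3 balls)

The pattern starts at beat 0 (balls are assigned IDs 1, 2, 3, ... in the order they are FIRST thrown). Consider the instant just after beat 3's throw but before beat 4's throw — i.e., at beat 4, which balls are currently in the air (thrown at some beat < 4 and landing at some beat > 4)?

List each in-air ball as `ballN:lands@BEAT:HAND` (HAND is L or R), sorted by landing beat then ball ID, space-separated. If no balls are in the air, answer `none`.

Answer: ball3:lands@5:R ball1:lands@7:R

Derivation:
Beat 0 (L): throw ball1 h=1 -> lands@1:R; in-air after throw: [b1@1:R]
Beat 1 (R): throw ball1 h=6 -> lands@7:R; in-air after throw: [b1@7:R]
Beat 2 (L): throw ball2 h=2 -> lands@4:L; in-air after throw: [b2@4:L b1@7:R]
Beat 3 (R): throw ball3 h=2 -> lands@5:R; in-air after throw: [b2@4:L b3@5:R b1@7:R]
Beat 4 (L): throw ball2 h=2 -> lands@6:L; in-air after throw: [b3@5:R b2@6:L b1@7:R]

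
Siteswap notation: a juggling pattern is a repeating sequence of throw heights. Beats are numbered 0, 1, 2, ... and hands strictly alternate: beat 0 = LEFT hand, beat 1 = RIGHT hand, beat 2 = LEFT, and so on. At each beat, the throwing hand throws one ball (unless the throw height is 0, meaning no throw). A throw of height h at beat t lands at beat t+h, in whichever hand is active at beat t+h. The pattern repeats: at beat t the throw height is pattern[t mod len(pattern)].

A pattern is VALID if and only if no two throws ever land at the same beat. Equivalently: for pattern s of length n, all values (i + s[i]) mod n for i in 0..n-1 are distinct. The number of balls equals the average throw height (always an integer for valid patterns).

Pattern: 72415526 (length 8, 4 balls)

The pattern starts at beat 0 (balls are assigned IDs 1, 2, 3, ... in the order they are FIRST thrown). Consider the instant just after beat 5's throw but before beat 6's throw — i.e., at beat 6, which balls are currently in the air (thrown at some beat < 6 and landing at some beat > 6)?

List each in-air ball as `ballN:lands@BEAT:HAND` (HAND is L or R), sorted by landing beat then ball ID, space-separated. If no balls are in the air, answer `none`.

Beat 0 (L): throw ball1 h=7 -> lands@7:R; in-air after throw: [b1@7:R]
Beat 1 (R): throw ball2 h=2 -> lands@3:R; in-air after throw: [b2@3:R b1@7:R]
Beat 2 (L): throw ball3 h=4 -> lands@6:L; in-air after throw: [b2@3:R b3@6:L b1@7:R]
Beat 3 (R): throw ball2 h=1 -> lands@4:L; in-air after throw: [b2@4:L b3@6:L b1@7:R]
Beat 4 (L): throw ball2 h=5 -> lands@9:R; in-air after throw: [b3@6:L b1@7:R b2@9:R]
Beat 5 (R): throw ball4 h=5 -> lands@10:L; in-air after throw: [b3@6:L b1@7:R b2@9:R b4@10:L]
Beat 6 (L): throw ball3 h=2 -> lands@8:L; in-air after throw: [b1@7:R b3@8:L b2@9:R b4@10:L]

Answer: ball1:lands@7:R ball2:lands@9:R ball4:lands@10:L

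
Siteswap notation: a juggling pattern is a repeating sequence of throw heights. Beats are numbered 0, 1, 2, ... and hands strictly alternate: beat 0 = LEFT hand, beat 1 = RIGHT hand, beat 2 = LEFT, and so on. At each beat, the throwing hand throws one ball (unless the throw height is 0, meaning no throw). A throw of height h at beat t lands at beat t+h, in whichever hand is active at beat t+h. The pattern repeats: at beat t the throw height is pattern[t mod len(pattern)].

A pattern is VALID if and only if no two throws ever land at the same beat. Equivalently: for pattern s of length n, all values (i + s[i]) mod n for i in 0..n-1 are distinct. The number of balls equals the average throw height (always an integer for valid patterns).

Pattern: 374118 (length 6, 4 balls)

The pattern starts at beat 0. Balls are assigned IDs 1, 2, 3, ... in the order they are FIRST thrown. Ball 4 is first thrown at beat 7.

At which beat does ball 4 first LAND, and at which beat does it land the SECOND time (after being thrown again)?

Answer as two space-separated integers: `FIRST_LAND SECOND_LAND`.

Answer: 14 18

Derivation:
Beat 0 (L): throw ball1 h=3 -> lands@3:R; in-air after throw: [b1@3:R]
Beat 1 (R): throw ball2 h=7 -> lands@8:L; in-air after throw: [b1@3:R b2@8:L]
Beat 2 (L): throw ball3 h=4 -> lands@6:L; in-air after throw: [b1@3:R b3@6:L b2@8:L]
Beat 3 (R): throw ball1 h=1 -> lands@4:L; in-air after throw: [b1@4:L b3@6:L b2@8:L]
Beat 4 (L): throw ball1 h=1 -> lands@5:R; in-air after throw: [b1@5:R b3@6:L b2@8:L]
Beat 5 (R): throw ball1 h=8 -> lands@13:R; in-air after throw: [b3@6:L b2@8:L b1@13:R]
Beat 6 (L): throw ball3 h=3 -> lands@9:R; in-air after throw: [b2@8:L b3@9:R b1@13:R]
Beat 7 (R): throw ball4 h=7 -> lands@14:L; in-air after throw: [b2@8:L b3@9:R b1@13:R b4@14:L]
Beat 8 (L): throw ball2 h=4 -> lands@12:L; in-air after throw: [b3@9:R b2@12:L b1@13:R b4@14:L]
Beat 9 (R): throw ball3 h=1 -> lands@10:L; in-air after throw: [b3@10:L b2@12:L b1@13:R b4@14:L]
Beat 10 (L): throw ball3 h=1 -> lands@11:R; in-air after throw: [b3@11:R b2@12:L b1@13:R b4@14:L]
Beat 11 (R): throw ball3 h=8 -> lands@19:R; in-air after throw: [b2@12:L b1@13:R b4@14:L b3@19:R]
Beat 12 (L): throw ball2 h=3 -> lands@15:R; in-air after throw: [b1@13:R b4@14:L b2@15:R b3@19:R]
Beat 13 (R): throw ball1 h=7 -> lands@20:L; in-air after throw: [b4@14:L b2@15:R b3@19:R b1@20:L]
Beat 14 (L): throw ball4 h=4 -> lands@18:L; in-air after throw: [b2@15:R b4@18:L b3@19:R b1@20:L]
Beat 15 (R): throw ball2 h=1 -> lands@16:L; in-air after throw: [b2@16:L b4@18:L b3@19:R b1@20:L]
Beat 16 (L): throw ball2 h=1 -> lands@17:R; in-air after throw: [b2@17:R b4@18:L b3@19:R b1@20:L]
Ball 4: thrown@7 h=7 -> first land @14; rethrown@14 h=4 -> second land @18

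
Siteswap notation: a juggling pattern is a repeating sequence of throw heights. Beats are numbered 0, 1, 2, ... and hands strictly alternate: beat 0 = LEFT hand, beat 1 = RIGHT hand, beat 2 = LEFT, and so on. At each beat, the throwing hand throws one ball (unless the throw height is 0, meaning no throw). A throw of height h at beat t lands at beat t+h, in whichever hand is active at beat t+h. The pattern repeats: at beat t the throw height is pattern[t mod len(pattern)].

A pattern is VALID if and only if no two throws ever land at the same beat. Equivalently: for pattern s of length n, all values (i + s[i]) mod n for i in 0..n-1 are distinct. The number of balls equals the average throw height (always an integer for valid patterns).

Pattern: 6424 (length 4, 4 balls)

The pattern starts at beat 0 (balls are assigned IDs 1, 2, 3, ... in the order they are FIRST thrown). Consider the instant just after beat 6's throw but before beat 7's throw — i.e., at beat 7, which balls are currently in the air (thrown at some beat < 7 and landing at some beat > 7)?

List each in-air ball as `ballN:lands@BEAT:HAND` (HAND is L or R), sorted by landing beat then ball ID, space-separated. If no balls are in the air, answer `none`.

Answer: ball1:lands@8:L ball2:lands@9:R ball3:lands@10:L

Derivation:
Beat 0 (L): throw ball1 h=6 -> lands@6:L; in-air after throw: [b1@6:L]
Beat 1 (R): throw ball2 h=4 -> lands@5:R; in-air after throw: [b2@5:R b1@6:L]
Beat 2 (L): throw ball3 h=2 -> lands@4:L; in-air after throw: [b3@4:L b2@5:R b1@6:L]
Beat 3 (R): throw ball4 h=4 -> lands@7:R; in-air after throw: [b3@4:L b2@5:R b1@6:L b4@7:R]
Beat 4 (L): throw ball3 h=6 -> lands@10:L; in-air after throw: [b2@5:R b1@6:L b4@7:R b3@10:L]
Beat 5 (R): throw ball2 h=4 -> lands@9:R; in-air after throw: [b1@6:L b4@7:R b2@9:R b3@10:L]
Beat 6 (L): throw ball1 h=2 -> lands@8:L; in-air after throw: [b4@7:R b1@8:L b2@9:R b3@10:L]
Beat 7 (R): throw ball4 h=4 -> lands@11:R; in-air after throw: [b1@8:L b2@9:R b3@10:L b4@11:R]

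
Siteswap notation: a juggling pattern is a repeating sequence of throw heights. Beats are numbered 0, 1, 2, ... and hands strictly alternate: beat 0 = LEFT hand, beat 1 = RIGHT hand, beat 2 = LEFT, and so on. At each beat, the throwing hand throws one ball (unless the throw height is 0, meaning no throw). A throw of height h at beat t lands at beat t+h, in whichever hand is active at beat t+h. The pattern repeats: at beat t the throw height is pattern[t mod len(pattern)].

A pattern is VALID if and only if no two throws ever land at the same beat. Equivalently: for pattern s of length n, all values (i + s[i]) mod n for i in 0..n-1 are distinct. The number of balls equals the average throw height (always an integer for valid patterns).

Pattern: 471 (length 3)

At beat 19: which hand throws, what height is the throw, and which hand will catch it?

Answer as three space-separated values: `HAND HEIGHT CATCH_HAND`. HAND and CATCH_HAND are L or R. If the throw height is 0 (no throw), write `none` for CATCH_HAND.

Answer: R 7 L

Derivation:
Beat 19: 19 mod 2 = 1, so hand = R
Throw height = pattern[19 mod 3] = pattern[1] = 7
Lands at beat 19+7=26, 26 mod 2 = 0, so catch hand = L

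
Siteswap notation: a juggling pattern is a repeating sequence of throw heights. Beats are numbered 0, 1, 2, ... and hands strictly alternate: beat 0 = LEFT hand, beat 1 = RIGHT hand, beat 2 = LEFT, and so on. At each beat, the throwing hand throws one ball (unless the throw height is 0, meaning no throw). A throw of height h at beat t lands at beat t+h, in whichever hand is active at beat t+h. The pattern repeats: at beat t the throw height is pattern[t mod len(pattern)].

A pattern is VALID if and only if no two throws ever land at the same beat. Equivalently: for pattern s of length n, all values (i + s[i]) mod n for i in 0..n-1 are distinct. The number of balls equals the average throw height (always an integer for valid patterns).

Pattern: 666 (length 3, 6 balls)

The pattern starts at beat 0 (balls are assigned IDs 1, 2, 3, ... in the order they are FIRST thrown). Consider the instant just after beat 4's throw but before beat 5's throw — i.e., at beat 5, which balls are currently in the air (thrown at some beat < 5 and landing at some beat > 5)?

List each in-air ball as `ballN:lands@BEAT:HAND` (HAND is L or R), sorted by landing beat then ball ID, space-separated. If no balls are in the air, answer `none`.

Beat 0 (L): throw ball1 h=6 -> lands@6:L; in-air after throw: [b1@6:L]
Beat 1 (R): throw ball2 h=6 -> lands@7:R; in-air after throw: [b1@6:L b2@7:R]
Beat 2 (L): throw ball3 h=6 -> lands@8:L; in-air after throw: [b1@6:L b2@7:R b3@8:L]
Beat 3 (R): throw ball4 h=6 -> lands@9:R; in-air after throw: [b1@6:L b2@7:R b3@8:L b4@9:R]
Beat 4 (L): throw ball5 h=6 -> lands@10:L; in-air after throw: [b1@6:L b2@7:R b3@8:L b4@9:R b5@10:L]
Beat 5 (R): throw ball6 h=6 -> lands@11:R; in-air after throw: [b1@6:L b2@7:R b3@8:L b4@9:R b5@10:L b6@11:R]

Answer: ball1:lands@6:L ball2:lands@7:R ball3:lands@8:L ball4:lands@9:R ball5:lands@10:L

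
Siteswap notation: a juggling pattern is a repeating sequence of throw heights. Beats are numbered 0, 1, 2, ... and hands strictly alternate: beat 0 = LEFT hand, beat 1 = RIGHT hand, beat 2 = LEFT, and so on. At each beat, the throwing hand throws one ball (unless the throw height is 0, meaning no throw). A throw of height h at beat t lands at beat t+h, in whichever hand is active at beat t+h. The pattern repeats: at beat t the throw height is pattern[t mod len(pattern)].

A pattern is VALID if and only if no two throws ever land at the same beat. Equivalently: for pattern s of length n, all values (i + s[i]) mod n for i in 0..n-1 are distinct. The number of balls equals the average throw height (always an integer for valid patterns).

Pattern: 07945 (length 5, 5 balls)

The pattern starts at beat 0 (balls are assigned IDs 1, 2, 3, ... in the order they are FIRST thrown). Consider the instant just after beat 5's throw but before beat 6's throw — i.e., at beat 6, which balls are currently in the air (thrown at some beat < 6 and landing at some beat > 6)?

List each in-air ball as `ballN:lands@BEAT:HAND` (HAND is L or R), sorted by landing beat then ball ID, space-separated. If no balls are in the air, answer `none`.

Answer: ball3:lands@7:R ball1:lands@8:L ball4:lands@9:R ball2:lands@11:R

Derivation:
Beat 1 (R): throw ball1 h=7 -> lands@8:L; in-air after throw: [b1@8:L]
Beat 2 (L): throw ball2 h=9 -> lands@11:R; in-air after throw: [b1@8:L b2@11:R]
Beat 3 (R): throw ball3 h=4 -> lands@7:R; in-air after throw: [b3@7:R b1@8:L b2@11:R]
Beat 4 (L): throw ball4 h=5 -> lands@9:R; in-air after throw: [b3@7:R b1@8:L b4@9:R b2@11:R]
Beat 6 (L): throw ball5 h=7 -> lands@13:R; in-air after throw: [b3@7:R b1@8:L b4@9:R b2@11:R b5@13:R]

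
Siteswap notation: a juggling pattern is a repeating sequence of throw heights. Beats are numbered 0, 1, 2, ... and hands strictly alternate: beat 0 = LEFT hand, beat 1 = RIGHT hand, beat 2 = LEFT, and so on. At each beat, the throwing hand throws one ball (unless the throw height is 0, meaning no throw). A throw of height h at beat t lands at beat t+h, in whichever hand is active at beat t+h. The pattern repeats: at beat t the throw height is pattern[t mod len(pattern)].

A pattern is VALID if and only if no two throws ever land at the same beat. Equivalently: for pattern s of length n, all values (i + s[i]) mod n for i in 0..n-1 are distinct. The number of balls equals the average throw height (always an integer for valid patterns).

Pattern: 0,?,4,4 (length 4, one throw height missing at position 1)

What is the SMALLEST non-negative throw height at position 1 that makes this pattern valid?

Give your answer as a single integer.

Answer: 0

Derivation:
i=0: (0 + 0) mod 4 = 0
i=1: s[i]=? (unknown)
i=2: (2 + 4) mod 4 = 2
i=3: (3 + 4) mod 4 = 3
Known residues: [0, 2, 3]; need a permutation of 0..3, so missing residue r = 1
Need (1 + s) mod 4 = 1; smallest s = (1 - 1) mod 4 = 0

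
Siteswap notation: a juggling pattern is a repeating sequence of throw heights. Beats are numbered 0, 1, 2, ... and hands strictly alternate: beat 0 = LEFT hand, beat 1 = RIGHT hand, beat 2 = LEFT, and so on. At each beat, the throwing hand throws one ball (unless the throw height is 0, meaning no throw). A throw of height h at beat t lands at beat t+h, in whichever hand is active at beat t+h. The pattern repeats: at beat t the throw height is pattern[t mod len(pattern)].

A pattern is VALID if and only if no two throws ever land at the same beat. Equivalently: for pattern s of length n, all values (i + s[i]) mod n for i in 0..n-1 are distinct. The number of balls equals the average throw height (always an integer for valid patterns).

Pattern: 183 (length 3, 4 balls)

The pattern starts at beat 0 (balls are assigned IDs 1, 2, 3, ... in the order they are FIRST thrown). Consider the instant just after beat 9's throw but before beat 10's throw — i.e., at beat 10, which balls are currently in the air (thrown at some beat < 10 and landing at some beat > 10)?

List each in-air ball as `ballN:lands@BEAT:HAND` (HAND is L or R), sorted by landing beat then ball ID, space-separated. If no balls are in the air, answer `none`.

Beat 0 (L): throw ball1 h=1 -> lands@1:R; in-air after throw: [b1@1:R]
Beat 1 (R): throw ball1 h=8 -> lands@9:R; in-air after throw: [b1@9:R]
Beat 2 (L): throw ball2 h=3 -> lands@5:R; in-air after throw: [b2@5:R b1@9:R]
Beat 3 (R): throw ball3 h=1 -> lands@4:L; in-air after throw: [b3@4:L b2@5:R b1@9:R]
Beat 4 (L): throw ball3 h=8 -> lands@12:L; in-air after throw: [b2@5:R b1@9:R b3@12:L]
Beat 5 (R): throw ball2 h=3 -> lands@8:L; in-air after throw: [b2@8:L b1@9:R b3@12:L]
Beat 6 (L): throw ball4 h=1 -> lands@7:R; in-air after throw: [b4@7:R b2@8:L b1@9:R b3@12:L]
Beat 7 (R): throw ball4 h=8 -> lands@15:R; in-air after throw: [b2@8:L b1@9:R b3@12:L b4@15:R]
Beat 8 (L): throw ball2 h=3 -> lands@11:R; in-air after throw: [b1@9:R b2@11:R b3@12:L b4@15:R]
Beat 9 (R): throw ball1 h=1 -> lands@10:L; in-air after throw: [b1@10:L b2@11:R b3@12:L b4@15:R]
Beat 10 (L): throw ball1 h=8 -> lands@18:L; in-air after throw: [b2@11:R b3@12:L b4@15:R b1@18:L]

Answer: ball2:lands@11:R ball3:lands@12:L ball4:lands@15:R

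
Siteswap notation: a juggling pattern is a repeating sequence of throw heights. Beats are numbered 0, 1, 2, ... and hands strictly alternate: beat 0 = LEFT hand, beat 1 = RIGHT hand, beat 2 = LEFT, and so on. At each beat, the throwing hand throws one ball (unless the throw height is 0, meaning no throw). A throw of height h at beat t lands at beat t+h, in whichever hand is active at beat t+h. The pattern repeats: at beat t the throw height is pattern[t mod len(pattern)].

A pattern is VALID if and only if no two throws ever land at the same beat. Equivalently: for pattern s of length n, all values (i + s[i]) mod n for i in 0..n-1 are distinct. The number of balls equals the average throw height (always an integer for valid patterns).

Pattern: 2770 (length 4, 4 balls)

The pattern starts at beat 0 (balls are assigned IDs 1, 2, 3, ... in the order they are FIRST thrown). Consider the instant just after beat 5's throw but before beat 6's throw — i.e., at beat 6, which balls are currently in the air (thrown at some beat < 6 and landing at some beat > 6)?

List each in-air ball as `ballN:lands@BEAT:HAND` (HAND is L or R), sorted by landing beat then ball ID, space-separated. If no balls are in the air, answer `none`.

Beat 0 (L): throw ball1 h=2 -> lands@2:L; in-air after throw: [b1@2:L]
Beat 1 (R): throw ball2 h=7 -> lands@8:L; in-air after throw: [b1@2:L b2@8:L]
Beat 2 (L): throw ball1 h=7 -> lands@9:R; in-air after throw: [b2@8:L b1@9:R]
Beat 4 (L): throw ball3 h=2 -> lands@6:L; in-air after throw: [b3@6:L b2@8:L b1@9:R]
Beat 5 (R): throw ball4 h=7 -> lands@12:L; in-air after throw: [b3@6:L b2@8:L b1@9:R b4@12:L]
Beat 6 (L): throw ball3 h=7 -> lands@13:R; in-air after throw: [b2@8:L b1@9:R b4@12:L b3@13:R]

Answer: ball2:lands@8:L ball1:lands@9:R ball4:lands@12:L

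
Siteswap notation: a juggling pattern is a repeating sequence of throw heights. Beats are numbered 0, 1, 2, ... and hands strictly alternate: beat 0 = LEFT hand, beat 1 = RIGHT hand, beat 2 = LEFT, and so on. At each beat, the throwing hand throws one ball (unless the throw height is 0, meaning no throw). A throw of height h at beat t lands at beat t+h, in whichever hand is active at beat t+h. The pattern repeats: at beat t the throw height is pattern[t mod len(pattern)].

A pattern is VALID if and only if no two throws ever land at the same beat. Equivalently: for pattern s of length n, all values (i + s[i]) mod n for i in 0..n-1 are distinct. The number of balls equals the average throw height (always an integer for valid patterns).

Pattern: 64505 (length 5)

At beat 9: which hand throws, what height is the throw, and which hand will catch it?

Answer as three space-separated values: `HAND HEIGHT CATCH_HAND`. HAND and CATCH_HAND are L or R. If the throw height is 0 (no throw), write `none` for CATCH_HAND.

Beat 9: 9 mod 2 = 1, so hand = R
Throw height = pattern[9 mod 5] = pattern[4] = 5
Lands at beat 9+5=14, 14 mod 2 = 0, so catch hand = L

Answer: R 5 L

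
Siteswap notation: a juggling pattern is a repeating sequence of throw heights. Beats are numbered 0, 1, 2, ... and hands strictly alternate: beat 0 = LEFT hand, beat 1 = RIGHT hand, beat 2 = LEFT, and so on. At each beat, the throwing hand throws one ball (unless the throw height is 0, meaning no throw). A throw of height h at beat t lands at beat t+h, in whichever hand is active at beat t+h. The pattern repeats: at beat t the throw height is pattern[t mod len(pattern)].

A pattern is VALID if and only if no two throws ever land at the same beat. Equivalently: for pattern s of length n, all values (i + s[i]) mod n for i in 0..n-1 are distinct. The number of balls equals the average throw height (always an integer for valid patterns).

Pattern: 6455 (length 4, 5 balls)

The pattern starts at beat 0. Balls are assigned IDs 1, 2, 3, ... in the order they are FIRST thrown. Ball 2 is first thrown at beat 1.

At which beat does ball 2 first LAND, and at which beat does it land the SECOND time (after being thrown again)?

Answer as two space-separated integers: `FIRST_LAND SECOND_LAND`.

Answer: 5 9

Derivation:
Beat 0 (L): throw ball1 h=6 -> lands@6:L; in-air after throw: [b1@6:L]
Beat 1 (R): throw ball2 h=4 -> lands@5:R; in-air after throw: [b2@5:R b1@6:L]
Beat 2 (L): throw ball3 h=5 -> lands@7:R; in-air after throw: [b2@5:R b1@6:L b3@7:R]
Beat 3 (R): throw ball4 h=5 -> lands@8:L; in-air after throw: [b2@5:R b1@6:L b3@7:R b4@8:L]
Beat 4 (L): throw ball5 h=6 -> lands@10:L; in-air after throw: [b2@5:R b1@6:L b3@7:R b4@8:L b5@10:L]
Beat 5 (R): throw ball2 h=4 -> lands@9:R; in-air after throw: [b1@6:L b3@7:R b4@8:L b2@9:R b5@10:L]
Beat 6 (L): throw ball1 h=5 -> lands@11:R; in-air after throw: [b3@7:R b4@8:L b2@9:R b5@10:L b1@11:R]
Beat 7 (R): throw ball3 h=5 -> lands@12:L; in-air after throw: [b4@8:L b2@9:R b5@10:L b1@11:R b3@12:L]
Beat 8 (L): throw ball4 h=6 -> lands@14:L; in-air after throw: [b2@9:R b5@10:L b1@11:R b3@12:L b4@14:L]
Beat 9 (R): throw ball2 h=4 -> lands@13:R; in-air after throw: [b5@10:L b1@11:R b3@12:L b2@13:R b4@14:L]
Ball 2: thrown@1 h=4 -> first land @5; rethrown@5 h=4 -> second land @9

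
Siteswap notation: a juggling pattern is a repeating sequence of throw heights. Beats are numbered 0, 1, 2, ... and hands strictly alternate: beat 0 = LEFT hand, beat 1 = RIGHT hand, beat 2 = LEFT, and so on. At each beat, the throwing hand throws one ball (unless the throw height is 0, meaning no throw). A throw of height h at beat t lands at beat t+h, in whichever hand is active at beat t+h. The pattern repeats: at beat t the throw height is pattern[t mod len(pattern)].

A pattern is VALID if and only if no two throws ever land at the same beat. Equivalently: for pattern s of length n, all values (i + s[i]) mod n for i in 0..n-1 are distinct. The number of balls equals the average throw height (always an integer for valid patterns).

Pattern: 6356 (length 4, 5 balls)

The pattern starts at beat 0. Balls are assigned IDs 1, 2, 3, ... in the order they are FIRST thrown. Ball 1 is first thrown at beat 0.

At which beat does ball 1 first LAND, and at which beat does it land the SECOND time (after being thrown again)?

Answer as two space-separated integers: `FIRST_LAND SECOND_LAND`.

Beat 0 (L): throw ball1 h=6 -> lands@6:L; in-air after throw: [b1@6:L]
Beat 1 (R): throw ball2 h=3 -> lands@4:L; in-air after throw: [b2@4:L b1@6:L]
Beat 2 (L): throw ball3 h=5 -> lands@7:R; in-air after throw: [b2@4:L b1@6:L b3@7:R]
Beat 3 (R): throw ball4 h=6 -> lands@9:R; in-air after throw: [b2@4:L b1@6:L b3@7:R b4@9:R]
Beat 4 (L): throw ball2 h=6 -> lands@10:L; in-air after throw: [b1@6:L b3@7:R b4@9:R b2@10:L]
Beat 5 (R): throw ball5 h=3 -> lands@8:L; in-air after throw: [b1@6:L b3@7:R b5@8:L b4@9:R b2@10:L]
Beat 6 (L): throw ball1 h=5 -> lands@11:R; in-air after throw: [b3@7:R b5@8:L b4@9:R b2@10:L b1@11:R]
Beat 7 (R): throw ball3 h=6 -> lands@13:R; in-air after throw: [b5@8:L b4@9:R b2@10:L b1@11:R b3@13:R]
Beat 8 (L): throw ball5 h=6 -> lands@14:L; in-air after throw: [b4@9:R b2@10:L b1@11:R b3@13:R b5@14:L]
Beat 9 (R): throw ball4 h=3 -> lands@12:L; in-air after throw: [b2@10:L b1@11:R b4@12:L b3@13:R b5@14:L]
Beat 10 (L): throw ball2 h=5 -> lands@15:R; in-air after throw: [b1@11:R b4@12:L b3@13:R b5@14:L b2@15:R]
Beat 11 (R): throw ball1 h=6 -> lands@17:R; in-air after throw: [b4@12:L b3@13:R b5@14:L b2@15:R b1@17:R]
Ball 1: thrown@0 h=6 -> first land @6; rethrown@6 h=5 -> second land @11

Answer: 6 11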